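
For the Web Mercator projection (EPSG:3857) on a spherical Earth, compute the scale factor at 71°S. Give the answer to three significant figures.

3.07

Mercator is conformal, so the point scale is isotropic: h = k = sec φ = 1/cos φ.
k = 1/cos 71° = 1/0.3256 = 3.072.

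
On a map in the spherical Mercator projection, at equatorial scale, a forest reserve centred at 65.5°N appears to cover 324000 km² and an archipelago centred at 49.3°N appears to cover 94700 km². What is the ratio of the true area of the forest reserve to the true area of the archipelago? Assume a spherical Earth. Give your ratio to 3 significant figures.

1.38

On Mercator the areal scale is sec²φ, so true area = apparent × cos²φ.
True area of forest reserve: 324000 × cos²(65.5°) = 324000 × 0.1720 = 55720 km².
True area of archipelago: 94700 × cos²(49.3°) = 94700 × 0.4252 = 40270 km².
Ratio = 55720 / 40270 ≈ 1.38.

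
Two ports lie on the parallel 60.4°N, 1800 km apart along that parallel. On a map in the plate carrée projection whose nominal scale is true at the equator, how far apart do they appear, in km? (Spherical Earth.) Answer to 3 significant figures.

In the plate carrée (x = Rλ, y = Rφ), meridians are true-scale (h = 1) and parallels are stretched by k = sec φ.
Along the parallel, k = sec 60.4° = 1/0.4939 = 2.025.
Map distance = 1800 × 2.025 ≈ 3640 km.

3640 km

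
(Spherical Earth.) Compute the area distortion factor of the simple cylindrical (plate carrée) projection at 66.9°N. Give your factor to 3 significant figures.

2.55

Plate carrée maps x = Rλ, y = Rφ. The meridian scale is h = 1 and the parallel scale is k = 1/cos φ = sec φ.
Areal scale = h·k = 1 × sec φ; at 66.9°, h = 1.000, k = 2.549, so h·k = 2.549.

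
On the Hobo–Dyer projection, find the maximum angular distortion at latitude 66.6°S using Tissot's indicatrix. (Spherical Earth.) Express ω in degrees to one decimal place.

The Hobo–Dyer projection is cylindrical equal-area with φ₀ = 37.5°. Cylindrical equal-area (φ₀ = 37.5°): h = cos φ / cos 37.5° along meridians, k = cos 37.5° / cos φ along parallels; h·k = 1.
At 66.6°: h = 0.5006, k = 1.998; principal scales a = 1.998, b = 0.5006.
sin(ω/2) = (a − b)/(a + b) = 1.497/2.498 = 0.5992, so ω = 2 arcsin(0.5992) ≈ 73.6°.

73.6°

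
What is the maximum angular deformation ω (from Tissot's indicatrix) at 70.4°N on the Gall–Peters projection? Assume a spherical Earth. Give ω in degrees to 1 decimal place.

The Gall–Peters projection is cylindrical equal-area with φ₀ = 45°. A cylindrical equal-area projection with standard parallel φ₀ has meridian scale h = cos φ / cos φ₀ and parallel scale k = cos φ₀ / cos φ (so areas are preserved, h·k = 1).
At 70.4°: h = 0.4744, k = 2.108; principal scales a = 2.108, b = 0.4744.
sin(ω/2) = (a − b)/(a + b) = 1.634/2.582 = 0.6326, so ω = 2 arcsin(0.6326) ≈ 78.5°.

78.5°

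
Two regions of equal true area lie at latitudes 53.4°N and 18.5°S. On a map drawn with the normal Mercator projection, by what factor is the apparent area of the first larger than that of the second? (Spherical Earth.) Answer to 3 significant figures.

2.53

Mercator areal scale is sec²φ.
At 53.4°: sec²(53.4°) = 1/0.5962² = 2.813.
At 18.5°: sec²(18.5°) = 1/0.9483² = 1.112.
Ratio = 2.813/1.112 = cos²(18.5°)/cos²(53.4°) ≈ 2.53.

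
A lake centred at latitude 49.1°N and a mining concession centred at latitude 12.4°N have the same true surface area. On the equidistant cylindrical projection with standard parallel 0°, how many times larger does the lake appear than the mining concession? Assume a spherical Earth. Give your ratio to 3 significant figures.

Plate carrée maps x = Rλ, y = Rφ. The meridian scale is h = 1 and the parallel scale is k = 1/cos φ = sec φ.
Areal scale at 49.1°: h·k = 1.000 × 1.527 = 1.527.
Areal scale at 12.4°: h·k = 1.000 × 1.024 = 1.024.
Ratio = 1.527/1.024 ≈ 1.49.

1.49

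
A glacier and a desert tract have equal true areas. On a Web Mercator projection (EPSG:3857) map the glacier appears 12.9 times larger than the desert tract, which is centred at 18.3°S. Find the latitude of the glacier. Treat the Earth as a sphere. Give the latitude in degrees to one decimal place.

74.7°

On Mercator, (apparent₁)/(apparent₂) = sec²φ₁ / sec²φ₂ when true areas are equal.
cos²φ₂ / cos²φ₁ = 12.9  ⇒  cos φ₁ = cos 18.3° / √12.9 = 0.9494/3.592 = 0.2643.
φ₁ = arccos(0.2643) ≈ 74.7°.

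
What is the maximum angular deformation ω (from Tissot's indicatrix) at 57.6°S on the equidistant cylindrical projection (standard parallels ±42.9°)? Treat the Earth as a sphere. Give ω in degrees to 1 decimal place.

17.8°

With standard parallel φ₀ = 42.9°, the equirectangular projection gives x = Rλ cos φ₀, y = Rφ, so h = 1 and k = cos 42.9° / cos φ.
At 57.6°: h = 1.000, k = 1.367; principal scales a = 1.367, b = 1.000.
sin(ω/2) = (a − b)/(a + b) = 0.3671/2.367 = 0.1551, so ω = 2 arcsin(0.1551) ≈ 17.8°.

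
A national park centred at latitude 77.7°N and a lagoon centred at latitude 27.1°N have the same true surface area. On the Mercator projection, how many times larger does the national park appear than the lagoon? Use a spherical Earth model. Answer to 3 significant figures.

17.5

On Mercator, area is exaggerated by sec²φ = 1/cos²φ.
At 77.7°: sec²(77.7°) = 1/0.2130² = 22.04.
At 27.1°: sec²(27.1°) = 1/0.8902² = 1.262.
Ratio = 22.04/1.262 = cos²(27.1°)/cos²(77.7°) ≈ 17.5.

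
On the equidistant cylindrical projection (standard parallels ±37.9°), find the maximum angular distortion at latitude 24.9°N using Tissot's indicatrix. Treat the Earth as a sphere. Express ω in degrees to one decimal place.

With standard parallel φ₀ = 37.9°, the equirectangular projection gives x = Rλ cos φ₀, y = Rφ, so h = 1 and k = cos 37.9° / cos φ.
At 24.9°: h = 1.000, k = 0.8700; principal scales a = 1.000, b = 0.8700.
sin(ω/2) = (a − b)/(a + b) = 0.1300/1.870 = 0.06955, so ω = 2 arcsin(0.06955) ≈ 8.0°.

8.0°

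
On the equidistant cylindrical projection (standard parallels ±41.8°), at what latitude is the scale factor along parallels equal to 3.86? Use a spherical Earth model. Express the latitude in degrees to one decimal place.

78.9°

In the equirectangular projection with standard parallel φ₀ = 41.8° (x = Rλ cos φ₀, y = Rφ), meridians are true-scale (h = 1) and the parallel scale is k = cos φ₀ / cos φ.
k = cos φ₀ / cos φ = 3.86  ⇒  cos φ = cos 41.8° / 3.86 = 0.1931.
φ = arccos(0.1931) ≈ 78.9°.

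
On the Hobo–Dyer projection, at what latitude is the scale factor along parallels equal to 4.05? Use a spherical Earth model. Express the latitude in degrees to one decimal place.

78.7°

Hobo–Dyer is a cylindrical equal-area projection with standard parallels at ±37.5°. For cylindrical equal-area with standard parallel φ₀, h = cos φ / cos φ₀ and k = cos φ₀ / cos φ, so h·k = 1.
k = cos φ₀ / cos φ = 4.05  ⇒  cos φ = cos 37.5° / 4.05 = 0.1959.
φ = arccos(0.1959) ≈ 78.7°.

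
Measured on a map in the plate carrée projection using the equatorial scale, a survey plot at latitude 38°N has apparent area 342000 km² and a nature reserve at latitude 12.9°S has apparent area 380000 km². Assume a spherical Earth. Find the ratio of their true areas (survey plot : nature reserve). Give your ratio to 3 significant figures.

0.728

Plate carrée has h = 1 and k = sec φ, giving areal scale sec φ; true area = (apparent area) · cos φ.
True area of survey plot: 342000 × cos(38°) = 342000 × 0.7880 = 269500 km².
True area of nature reserve: 380000 × cos(12.9°) = 380000 × 0.9748 = 370400 km².
Ratio = 269500 / 370400 ≈ 0.728.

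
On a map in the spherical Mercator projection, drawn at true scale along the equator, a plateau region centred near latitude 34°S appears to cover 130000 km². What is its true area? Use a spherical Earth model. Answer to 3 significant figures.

The Mercator projection is conformal; its linear scale factor is the same in every direction and equals sec φ = 1/cos φ.
Areal scale = k² = sec²φ = 1/cos²(34°) = 1/0.8290² = 1.455.
True area = apparent / (areal scale) = 130000 / 1.455 ≈ 89300 km².

89300 km²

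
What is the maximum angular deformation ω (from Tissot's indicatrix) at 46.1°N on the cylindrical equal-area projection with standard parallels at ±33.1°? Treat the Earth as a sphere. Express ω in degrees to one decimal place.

Cylindrical equal-area (φ₀ = 33.1°): h = cos φ / cos 33.1° along meridians, k = cos 33.1° / cos φ along parallels; h·k = 1.
At 46.1°: h = 0.8277, k = 1.208; principal scales a = 1.208, b = 0.8277.
sin(ω/2) = (a − b)/(a + b) = 0.3804/2.036 = 0.1869, so ω = 2 arcsin(0.1869) ≈ 21.5°.

21.5°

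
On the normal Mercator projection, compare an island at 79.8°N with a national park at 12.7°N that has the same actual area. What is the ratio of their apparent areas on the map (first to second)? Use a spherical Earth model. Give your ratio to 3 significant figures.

30.3

Mercator is conformal with k = sec φ, so areal scale = k² = sec²φ.
At 79.8°: sec²(79.8°) = 1/0.1771² = 31.89.
At 12.7°: sec²(12.7°) = 1/0.9755² = 1.051.
Ratio = 31.89/1.051 = cos²(12.7°)/cos²(79.8°) ≈ 30.3.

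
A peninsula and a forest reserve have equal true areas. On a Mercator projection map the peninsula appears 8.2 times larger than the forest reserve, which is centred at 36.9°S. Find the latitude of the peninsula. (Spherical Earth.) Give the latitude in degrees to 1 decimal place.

On Mercator, (apparent₁)/(apparent₂) = sec²φ₁ / sec²φ₂ when true areas are equal.
cos²φ₂ / cos²φ₁ = 8.2  ⇒  cos φ₁ = cos 36.9° / √8.2 = 0.7997/2.864 = 0.2793.
φ₁ = arccos(0.2793) ≈ 73.8°.

73.8°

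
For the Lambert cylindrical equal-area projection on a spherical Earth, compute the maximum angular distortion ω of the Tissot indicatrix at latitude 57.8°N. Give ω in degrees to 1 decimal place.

The Lambert cylindrical equal-area projection is the cylindrical equal-area projection with its standard parallel at the equator (φ₀ = 0). For cylindrical equal-area with standard parallel φ₀, h = cos φ / cos φ₀ and k = cos φ₀ / cos φ, so h·k = 1.
At 57.8°: h = 0.5329, k = 1.877; principal scales a = 1.877, b = 0.5329.
sin(ω/2) = (a − b)/(a + b) = 1.344/2.409 = 0.5577, so ω = 2 arcsin(0.5577) ≈ 67.8°.

67.8°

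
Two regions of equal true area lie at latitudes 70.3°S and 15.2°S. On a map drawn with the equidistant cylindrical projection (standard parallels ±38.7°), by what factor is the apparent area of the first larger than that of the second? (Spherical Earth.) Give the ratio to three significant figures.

2.86

In the equirectangular projection with standard parallel φ₀ = 38.7° (x = Rλ cos φ₀, y = Rφ), meridians are true-scale (h = 1) and the parallel scale is k = cos φ₀ / cos φ.
Areal scale at 70.3°: h·k = 1.000 × 2.315 = 2.315.
Areal scale at 15.2°: h·k = 1.000 × 0.8087 = 0.8087.
Ratio = 2.315/0.8087 ≈ 2.86.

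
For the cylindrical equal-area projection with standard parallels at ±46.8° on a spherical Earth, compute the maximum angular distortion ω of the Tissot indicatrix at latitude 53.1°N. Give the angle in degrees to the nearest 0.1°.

For cylindrical equal-area with standard parallel φ₀, h = cos φ / cos φ₀ and k = cos φ₀ / cos φ, so h·k = 1.
At 53.1°: h = 0.8771, k = 1.140; principal scales a = 1.140, b = 0.8771.
sin(ω/2) = (a − b)/(a + b) = 0.2630/2.017 = 0.1304, so ω = 2 arcsin(0.1304) ≈ 15.0°.

15.0°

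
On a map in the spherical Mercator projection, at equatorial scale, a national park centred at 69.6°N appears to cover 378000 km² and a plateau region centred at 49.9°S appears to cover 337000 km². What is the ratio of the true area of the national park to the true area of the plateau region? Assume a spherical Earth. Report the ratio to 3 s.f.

On Mercator the areal scale is sec²φ, so true area = apparent × cos²φ.
True area of national park: 378000 × cos²(69.6°) = 378000 × 0.1215 = 45930 km².
True area of plateau region: 337000 × cos²(49.9°) = 337000 × 0.4149 = 139800 km².
Ratio = 45930 / 139800 ≈ 0.328.

0.328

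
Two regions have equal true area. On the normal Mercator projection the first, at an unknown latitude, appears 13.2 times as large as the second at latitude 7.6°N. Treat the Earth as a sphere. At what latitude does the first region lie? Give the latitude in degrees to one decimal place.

On Mercator, (apparent₁)/(apparent₂) = sec²φ₁ / sec²φ₂ when true areas are equal.
cos²φ₂ / cos²φ₁ = 13.2  ⇒  cos φ₁ = cos 7.6° / √13.2 = 0.9912/3.633 = 0.2728.
φ₁ = arccos(0.2728) ≈ 74.2°.

74.2°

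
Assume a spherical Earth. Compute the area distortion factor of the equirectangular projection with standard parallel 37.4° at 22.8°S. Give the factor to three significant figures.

With standard parallel φ₀ = 37.4°, the equirectangular projection gives x = Rλ cos φ₀, y = Rφ, so h = 1 and k = cos 37.4° / cos φ.
Areal scale = h·k = 1 × cos φ₀ / cos φ; at 22.8°, h = 1.000, k = 0.8617, so h·k = 0.8617.

0.862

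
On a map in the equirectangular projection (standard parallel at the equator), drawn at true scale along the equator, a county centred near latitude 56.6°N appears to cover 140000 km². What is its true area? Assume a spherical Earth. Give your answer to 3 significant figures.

In the plate carrée (x = Rλ, y = Rφ), meridians are true-scale (h = 1) and parallels are stretched by k = sec φ.
Areal scale = h·k = 1 × sec φ; at 56.6°, h = 1.000, k = 1.817, so h·k = 1.817.
True area = apparent / (areal scale) = 140000 / 1.817 ≈ 77100 km².

77100 km²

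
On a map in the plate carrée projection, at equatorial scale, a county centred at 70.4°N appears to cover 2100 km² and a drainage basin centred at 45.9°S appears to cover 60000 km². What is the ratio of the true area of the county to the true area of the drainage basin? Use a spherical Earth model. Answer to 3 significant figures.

On the plate carrée, areal scale = h·k = 1 × sec φ, so true area = apparent × cos φ.
True area of county: 2100 × cos(70.4°) = 2100 × 0.3355 = 704.4 km².
True area of drainage basin: 60000 × cos(45.9°) = 60000 × 0.6959 = 41750 km².
Ratio = 704.4 / 41750 ≈ 0.0169.

0.0169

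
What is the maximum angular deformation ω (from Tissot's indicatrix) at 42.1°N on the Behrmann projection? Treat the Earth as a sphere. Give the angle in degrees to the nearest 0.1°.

17.6°

The Behrmann projection is cylindrical equal-area with φ₀ = 30°. A cylindrical equal-area projection with standard parallel φ₀ has meridian scale h = cos φ / cos φ₀ and parallel scale k = cos φ₀ / cos φ (so areas are preserved, h·k = 1).
At 42.1°: h = 0.8568, k = 1.167; principal scales a = 1.167, b = 0.8568.
sin(ω/2) = (a − b)/(a + b) = 0.3104/2.024 = 0.1534, so ω = 2 arcsin(0.1534) ≈ 17.6°.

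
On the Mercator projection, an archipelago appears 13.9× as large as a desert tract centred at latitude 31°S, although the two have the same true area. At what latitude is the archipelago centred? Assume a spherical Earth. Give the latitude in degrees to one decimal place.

76.7°

Mercator areal scale is sec²φ, so apparent-area ratio = sec²φ₁ / sec²φ₂ = cos²φ₂ / cos²φ₁.
cos²φ₂ / cos²φ₁ = 13.9  ⇒  cos φ₁ = cos 31° / √13.9 = 0.8572/3.728 = 0.2299.
φ₁ = arccos(0.2299) ≈ 76.7°.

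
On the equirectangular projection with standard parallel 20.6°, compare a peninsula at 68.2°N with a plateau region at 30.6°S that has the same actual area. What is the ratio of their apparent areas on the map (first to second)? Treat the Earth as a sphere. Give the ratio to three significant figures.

2.32

In the equirectangular projection with standard parallel φ₀ = 20.6° (x = Rλ cos φ₀, y = Rφ), meridians are true-scale (h = 1) and the parallel scale is k = cos φ₀ / cos φ.
Areal scale at 68.2°: h·k = 1.000 × 2.521 = 2.521.
Areal scale at 30.6°: h·k = 1.000 × 1.088 = 1.088.
Ratio = 2.521/1.088 ≈ 2.32.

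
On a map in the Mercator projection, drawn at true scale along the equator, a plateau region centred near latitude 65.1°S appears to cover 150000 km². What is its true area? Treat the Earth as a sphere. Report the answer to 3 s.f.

26600 km²

For Mercator, h = k = sec φ (a conformal cylindrical projection has a single point scale, 1/cos φ).
Areal scale = k² = sec²φ = 1/cos²(65.1°) = 1/0.4210² = 5.641.
True area = apparent / (areal scale) = 150000 / 5.641 ≈ 26600 km².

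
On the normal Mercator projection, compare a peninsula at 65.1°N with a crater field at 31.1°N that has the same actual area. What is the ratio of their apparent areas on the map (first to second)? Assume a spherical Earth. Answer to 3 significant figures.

4.14

Mercator is conformal with k = sec φ, so areal scale = k² = sec²φ.
At 65.1°: sec²(65.1°) = 1/0.4210² = 5.641.
At 31.1°: sec²(31.1°) = 1/0.8563² = 1.364.
Ratio = 5.641/1.364 = cos²(31.1°)/cos²(65.1°) ≈ 4.14.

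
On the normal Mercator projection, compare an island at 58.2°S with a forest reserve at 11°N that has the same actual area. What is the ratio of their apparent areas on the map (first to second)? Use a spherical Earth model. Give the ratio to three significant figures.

3.47

Mercator areal scale is sec²φ.
At 58.2°: sec²(58.2°) = 1/0.5270² = 3.601.
At 11°: sec²(11°) = 1/0.9816² = 1.038.
Ratio = 3.601/1.038 = cos²(11°)/cos²(58.2°) ≈ 3.47.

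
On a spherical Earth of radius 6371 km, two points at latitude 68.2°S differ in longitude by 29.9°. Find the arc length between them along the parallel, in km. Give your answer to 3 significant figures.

Arc length along a parallel = R cos φ · Δλ (with Δλ in radians).
= 6371 × cos 68.2° × (29.9° × π/180) = 6371 × 0.3714 × 0.5219 ≈ 1230 km.

1230 km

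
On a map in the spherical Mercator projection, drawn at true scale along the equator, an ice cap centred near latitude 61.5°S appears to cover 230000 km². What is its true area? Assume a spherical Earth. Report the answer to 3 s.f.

The Mercator projection is conformal; its linear scale factor is the same in every direction and equals sec φ = 1/cos φ.
Areal scale = k² = sec²φ = 1/cos²(61.5°) = 1/0.4772² = 4.392.
True area = apparent / (areal scale) = 230000 / 4.392 ≈ 52400 km².

52400 km²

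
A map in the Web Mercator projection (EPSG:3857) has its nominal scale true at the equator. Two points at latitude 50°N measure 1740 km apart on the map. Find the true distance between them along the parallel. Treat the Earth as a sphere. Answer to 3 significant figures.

1120 km

The Mercator projection is conformal; its linear scale factor is the same in every direction and equals sec φ = 1/cos φ.
Along the parallel at 50°, map distances are exaggerated by k = sec 50° = 1.556.
True distance = 1740 / 1.556 = 1740 × cos 50° ≈ 1120 km.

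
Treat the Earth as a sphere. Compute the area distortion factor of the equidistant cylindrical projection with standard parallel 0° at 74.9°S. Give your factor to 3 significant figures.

3.84

In the plate carrée (x = Rλ, y = Rφ), meridians are true-scale (h = 1) and parallels are stretched by k = sec φ.
Areal scale = h·k = 1 × sec φ; at 74.9°, h = 1.000, k = 3.839, so h·k = 3.839.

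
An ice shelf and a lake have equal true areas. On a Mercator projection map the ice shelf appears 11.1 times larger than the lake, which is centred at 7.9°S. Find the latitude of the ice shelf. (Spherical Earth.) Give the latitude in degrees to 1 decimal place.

72.7°

On Mercator, (apparent₁)/(apparent₂) = sec²φ₁ / sec²φ₂ when true areas are equal.
cos²φ₂ / cos²φ₁ = 11.1  ⇒  cos φ₁ = cos 7.9° / √11.1 = 0.9905/3.332 = 0.2973.
φ₁ = arccos(0.2973) ≈ 72.7°.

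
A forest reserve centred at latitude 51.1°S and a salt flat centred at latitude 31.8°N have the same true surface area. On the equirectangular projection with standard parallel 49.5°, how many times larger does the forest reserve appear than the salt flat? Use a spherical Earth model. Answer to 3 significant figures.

1.35

With standard parallel φ₀ = 49.5°, the equirectangular projection gives x = Rλ cos φ₀, y = Rφ, so h = 1 and k = cos 49.5° / cos φ.
Areal scale at 51.1°: h·k = 1.000 × 1.034 = 1.034.
Areal scale at 31.8°: h·k = 1.000 × 0.7642 = 0.7642.
Ratio = 1.034/0.7642 ≈ 1.35.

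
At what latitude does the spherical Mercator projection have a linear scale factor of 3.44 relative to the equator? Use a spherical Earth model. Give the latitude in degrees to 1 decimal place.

Mercator scale is k = sec φ = 1/cos φ.
1/cos φ = 3.44  ⇒  cos φ = 0.2907  ⇒  φ = arccos(0.2907) ≈ 73.1°.

73.1°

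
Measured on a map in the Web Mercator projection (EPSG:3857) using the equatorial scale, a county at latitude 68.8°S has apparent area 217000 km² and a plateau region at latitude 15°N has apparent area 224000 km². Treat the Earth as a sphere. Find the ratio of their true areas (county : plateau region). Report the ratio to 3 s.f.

0.136

On Mercator the areal scale is sec²φ, so true area = apparent × cos²φ.
True area of county: 217000 × cos²(68.8°) = 217000 × 0.1308 = 28380 km².
True area of plateau region: 224000 × cos²(15°) = 224000 × 0.9330 = 209000 km².
Ratio = 28380 / 209000 ≈ 0.136.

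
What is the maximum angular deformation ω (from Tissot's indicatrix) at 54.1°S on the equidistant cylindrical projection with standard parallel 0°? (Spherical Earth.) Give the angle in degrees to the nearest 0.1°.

Plate carrée maps x = Rλ, y = Rφ. The meridian scale is h = 1 and the parallel scale is k = 1/cos φ = sec φ.
At 54.1°: h = 1.000, k = 1.705; principal scales a = 1.705, b = 1.000.
sin(ω/2) = (a − b)/(a + b) = 0.7054/2.705 = 0.2607, so ω = 2 arcsin(0.2607) ≈ 30.2°.

30.2°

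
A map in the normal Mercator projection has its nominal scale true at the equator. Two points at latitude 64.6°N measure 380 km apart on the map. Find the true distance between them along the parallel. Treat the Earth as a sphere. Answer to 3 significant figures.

163 km

The Mercator projection is conformal; its linear scale factor is the same in every direction and equals sec φ = 1/cos φ.
Along the parallel at 64.6°, map distances are exaggerated by k = sec 64.6° = 2.331.
True distance = 380 / 2.331 = 380 × cos 64.6° ≈ 163 km.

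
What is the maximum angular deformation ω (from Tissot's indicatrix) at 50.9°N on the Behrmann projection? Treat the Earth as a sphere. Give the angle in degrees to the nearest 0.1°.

The Behrmann projection is cylindrical equal-area with φ₀ = 30°. For cylindrical equal-area with standard parallel φ₀, h = cos φ / cos φ₀ and k = cos φ₀ / cos φ, so h·k = 1.
At 50.9°: h = 0.7282, k = 1.373; principal scales a = 1.373, b = 0.7282.
sin(ω/2) = (a − b)/(a + b) = 0.6449/2.101 = 0.3069, so ω = 2 arcsin(0.3069) ≈ 35.7°.

35.7°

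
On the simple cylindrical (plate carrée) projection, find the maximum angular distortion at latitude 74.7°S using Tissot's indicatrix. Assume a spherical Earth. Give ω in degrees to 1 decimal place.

In the plate carrée (x = Rλ, y = Rφ), meridians are true-scale (h = 1) and parallels are stretched by k = sec φ.
At 74.7°: h = 1.000, k = 3.790; principal scales a = 3.790, b = 1.000.
sin(ω/2) = (a − b)/(a + b) = 2.790/4.790 = 0.5824, so ω = 2 arcsin(0.5824) ≈ 71.2°.

71.2°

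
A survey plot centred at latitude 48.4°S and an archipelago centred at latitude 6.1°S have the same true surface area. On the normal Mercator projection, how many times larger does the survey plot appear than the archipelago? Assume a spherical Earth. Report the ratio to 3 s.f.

2.24

Mercator is conformal with k = sec φ, so areal scale = k² = sec²φ.
At 48.4°: sec²(48.4°) = 1/0.6639² = 2.269.
At 6.1°: sec²(6.1°) = 1/0.9943² = 1.011.
Ratio = 2.269/1.011 = cos²(6.1°)/cos²(48.4°) ≈ 2.24.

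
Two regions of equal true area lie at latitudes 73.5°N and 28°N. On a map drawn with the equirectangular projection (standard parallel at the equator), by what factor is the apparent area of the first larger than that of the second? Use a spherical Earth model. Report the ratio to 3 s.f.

In the plate carrée (x = Rλ, y = Rφ), meridians are true-scale (h = 1) and parallels are stretched by k = sec φ.
Areal scale at 73.5°: h·k = 1.000 × 3.521 = 3.521.
Areal scale at 28°: h·k = 1.000 × 1.133 = 1.133.
Ratio = 3.521/1.133 ≈ 3.11.

3.11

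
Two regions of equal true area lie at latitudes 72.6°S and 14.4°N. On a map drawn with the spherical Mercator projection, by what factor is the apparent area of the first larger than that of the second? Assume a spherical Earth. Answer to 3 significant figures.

10.5

On Mercator, area is exaggerated by sec²φ = 1/cos²φ.
At 72.6°: sec²(72.6°) = 1/0.2990² = 11.18.
At 14.4°: sec²(14.4°) = 1/0.9686² = 1.066.
Ratio = 11.18/1.066 = cos²(14.4°)/cos²(72.6°) ≈ 10.5.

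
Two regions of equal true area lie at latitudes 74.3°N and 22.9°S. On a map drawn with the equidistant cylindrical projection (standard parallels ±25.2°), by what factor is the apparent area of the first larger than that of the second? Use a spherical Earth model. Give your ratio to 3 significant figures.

3.40

With standard parallel φ₀ = 25.2°, the equirectangular projection gives x = Rλ cos φ₀, y = Rφ, so h = 1 and k = cos 25.2° / cos φ.
Areal scale at 74.3°: h·k = 1.000 × 3.344 = 3.344.
Areal scale at 22.9°: h·k = 1.000 × 0.9822 = 0.9822.
Ratio = 3.344/0.9822 ≈ 3.40.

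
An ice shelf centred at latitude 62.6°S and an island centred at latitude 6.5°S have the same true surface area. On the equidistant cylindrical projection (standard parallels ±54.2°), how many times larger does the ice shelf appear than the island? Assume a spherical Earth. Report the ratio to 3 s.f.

The equidistant cylindrical projection with φ₀ = 54.2° has h = 1 (meridians true) and k = cos φ₀ / cos φ along parallels.
Areal scale at 62.6°: h·k = 1.000 × 1.271 = 1.271.
Areal scale at 6.5°: h·k = 1.000 × 0.5887 = 0.5887.
Ratio = 1.271/0.5887 ≈ 2.16.

2.16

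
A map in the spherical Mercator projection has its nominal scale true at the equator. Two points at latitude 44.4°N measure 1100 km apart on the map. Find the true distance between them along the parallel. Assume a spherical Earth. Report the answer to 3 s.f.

786 km

Mercator is conformal, so the point scale is isotropic: h = k = sec φ = 1/cos φ.
Along the parallel at 44.4°, map distances are exaggerated by k = sec 44.4° = 1.400.
True distance = 1100 / 1.400 = 1100 × cos 44.4° ≈ 786 km.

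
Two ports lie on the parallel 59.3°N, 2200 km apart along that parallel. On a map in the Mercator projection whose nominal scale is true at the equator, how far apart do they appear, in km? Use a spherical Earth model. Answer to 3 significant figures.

4310 km

The Mercator projection is conformal; its linear scale factor is the same in every direction and equals sec φ = 1/cos φ.
Along the parallel, k = sec 59.3° = 1/0.5105 = 1.959.
Map distance = 2200 × 1.959 ≈ 4310 km.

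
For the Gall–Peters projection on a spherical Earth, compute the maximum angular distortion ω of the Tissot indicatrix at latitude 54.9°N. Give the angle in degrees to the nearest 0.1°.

23.5°

Gall–Peters is a cylindrical equal-area projection with standard parallels at ±45°. A cylindrical equal-area projection with standard parallel φ₀ has meridian scale h = cos φ / cos φ₀ and parallel scale k = cos φ₀ / cos φ (so areas are preserved, h·k = 1).
At 54.9°: h = 0.8132, k = 1.230; principal scales a = 1.230, b = 0.8132.
sin(ω/2) = (a − b)/(a + b) = 0.4166/2.043 = 0.2039, so ω = 2 arcsin(0.2039) ≈ 23.5°.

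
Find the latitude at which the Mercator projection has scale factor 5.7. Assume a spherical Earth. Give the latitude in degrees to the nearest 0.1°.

Mercator scale is k = sec φ = 1/cos φ.
1/cos φ = 5.7  ⇒  cos φ = 0.1754  ⇒  φ = arccos(0.1754) ≈ 79.9°.

79.9°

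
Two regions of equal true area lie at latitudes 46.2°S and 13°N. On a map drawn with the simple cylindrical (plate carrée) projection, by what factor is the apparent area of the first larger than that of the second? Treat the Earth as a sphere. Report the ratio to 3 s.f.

1.41

Plate carrée maps x = Rλ, y = Rφ. The meridian scale is h = 1 and the parallel scale is k = 1/cos φ = sec φ.
Areal scale at 46.2°: h·k = 1.000 × 1.445 = 1.445.
Areal scale at 13°: h·k = 1.000 × 1.026 = 1.026.
Ratio = 1.445/1.026 ≈ 1.41.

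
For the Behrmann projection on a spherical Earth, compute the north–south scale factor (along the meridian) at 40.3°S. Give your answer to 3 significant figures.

Behrmann is a cylindrical equal-area projection with standard parallels at ±30°. Cylindrical equal-area (φ₀ = 30°): h = cos φ / cos 30° along meridians, k = cos 30° / cos φ along parallels; h·k = 1.
h = cos 40.3° / cos 30° = 0.7627/0.8660 = 0.8807.

0.881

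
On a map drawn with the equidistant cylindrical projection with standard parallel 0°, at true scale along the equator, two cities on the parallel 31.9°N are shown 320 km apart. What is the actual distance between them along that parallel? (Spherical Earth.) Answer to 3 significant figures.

272 km

In the plate carrée (x = Rλ, y = Rφ), meridians are true-scale (h = 1) and parallels are stretched by k = sec φ.
Along the parallel at 31.9°, map distances are exaggerated by k = sec 31.9° = 1.178.
True distance = 320 / 1.178 = 320 × cos 31.9° ≈ 272 km.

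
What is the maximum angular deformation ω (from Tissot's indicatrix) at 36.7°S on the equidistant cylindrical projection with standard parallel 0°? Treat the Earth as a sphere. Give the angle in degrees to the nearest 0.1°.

12.6°

For the equirectangular projection with φ₀ = 0 (plate carrée), h = 1 along meridians and k = sec φ along parallels.
At 36.7°: h = 1.000, k = 1.247; principal scales a = 1.247, b = 1.000.
sin(ω/2) = (a − b)/(a + b) = 0.2472/2.247 = 0.1100, so ω = 2 arcsin(0.1100) ≈ 12.6°.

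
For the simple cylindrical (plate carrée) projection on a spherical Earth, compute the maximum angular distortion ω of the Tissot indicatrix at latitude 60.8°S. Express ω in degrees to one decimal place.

40.3°

For the equirectangular projection with φ₀ = 0 (plate carrée), h = 1 along meridians and k = sec φ along parallels.
At 60.8°: h = 1.000, k = 2.050; principal scales a = 2.050, b = 1.000.
sin(ω/2) = (a − b)/(a + b) = 1.050/3.050 = 0.3442, so ω = 2 arcsin(0.3442) ≈ 40.3°.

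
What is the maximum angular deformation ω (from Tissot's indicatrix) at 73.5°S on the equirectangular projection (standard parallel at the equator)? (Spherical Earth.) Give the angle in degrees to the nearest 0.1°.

67.8°

For the equirectangular projection with φ₀ = 0 (plate carrée), h = 1 along meridians and k = sec φ along parallels.
At 73.5°: h = 1.000, k = 3.521; principal scales a = 3.521, b = 1.000.
sin(ω/2) = (a − b)/(a + b) = 2.521/4.521 = 0.5576, so ω = 2 arcsin(0.5576) ≈ 67.8°.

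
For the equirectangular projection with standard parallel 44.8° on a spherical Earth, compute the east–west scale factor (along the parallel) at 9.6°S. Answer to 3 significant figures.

The equidistant cylindrical projection with φ₀ = 44.8° has h = 1 (meridians true) and k = cos φ₀ / cos φ along parallels.
k = cos 44.8° / cos 9.6° = 0.7096/0.9860 = 0.7196.

0.720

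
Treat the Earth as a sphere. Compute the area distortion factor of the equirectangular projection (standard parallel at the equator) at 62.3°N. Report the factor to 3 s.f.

In the plate carrée (x = Rλ, y = Rφ), meridians are true-scale (h = 1) and parallels are stretched by k = sec φ.
Areal scale = h·k = 1 × sec φ; at 62.3°, h = 1.000, k = 2.151, so h·k = 2.151.

2.15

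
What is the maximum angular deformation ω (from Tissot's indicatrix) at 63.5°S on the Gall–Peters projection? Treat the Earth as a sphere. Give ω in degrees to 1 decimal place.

Gall–Peters is a cylindrical equal-area projection with standard parallels at ±45°. Cylindrical equal-area (φ₀ = 45°): h = cos φ / cos 45° along meridians, k = cos 45° / cos φ along parallels; h·k = 1.
At 63.5°: h = 0.6310, k = 1.585; principal scales a = 1.585, b = 0.6310.
sin(ω/2) = (a − b)/(a + b) = 0.9537/2.216 = 0.4304, so ω = 2 arcsin(0.4304) ≈ 51.0°.

51.0°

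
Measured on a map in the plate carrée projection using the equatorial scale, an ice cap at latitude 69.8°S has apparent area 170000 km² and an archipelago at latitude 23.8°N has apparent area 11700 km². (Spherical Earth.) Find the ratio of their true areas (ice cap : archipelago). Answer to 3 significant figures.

5.48

Plate carrée has h = 1 and k = sec φ, giving areal scale sec φ; true area = (apparent area) · cos φ.
True area of ice cap: 170000 × cos(69.8°) = 170000 × 0.3453 = 58700 km².
True area of archipelago: 11700 × cos(23.8°) = 11700 × 0.9150 = 10710 km².
Ratio = 58700 / 10710 ≈ 5.48.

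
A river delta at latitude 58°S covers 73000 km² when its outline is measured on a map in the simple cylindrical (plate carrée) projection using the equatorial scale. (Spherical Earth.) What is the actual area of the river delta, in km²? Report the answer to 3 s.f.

38700 km²

In the plate carrée (x = Rλ, y = Rφ), meridians are true-scale (h = 1) and parallels are stretched by k = sec φ.
Areal scale = h·k = 1 × sec φ; at 58°, h = 1.000, k = 1.887, so h·k = 1.887.
True area = apparent / (areal scale) = 73000 / 1.887 ≈ 38700 km².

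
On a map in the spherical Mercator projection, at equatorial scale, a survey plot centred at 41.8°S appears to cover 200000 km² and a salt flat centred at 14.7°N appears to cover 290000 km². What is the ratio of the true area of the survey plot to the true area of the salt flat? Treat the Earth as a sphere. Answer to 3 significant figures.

Since Mercator area scale is 1/cos²φ, the true area equals the apparent area multiplied by cos²φ.
True area of survey plot: 200000 × cos²(41.8°) = 200000 × 0.5557 = 111100 km².
True area of salt flat: 290000 × cos²(14.7°) = 290000 × 0.9356 = 271300 km².
Ratio = 111100 / 271300 ≈ 0.410.

0.410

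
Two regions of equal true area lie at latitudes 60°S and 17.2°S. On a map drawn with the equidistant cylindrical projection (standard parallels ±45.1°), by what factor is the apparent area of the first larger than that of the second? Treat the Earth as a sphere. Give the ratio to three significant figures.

With standard parallel φ₀ = 45.1°, the equirectangular projection gives x = Rλ cos φ₀, y = Rφ, so h = 1 and k = cos 45.1° / cos φ.
Areal scale at 60°: h·k = 1.000 × 1.412 = 1.412.
Areal scale at 17.2°: h·k = 1.000 × 0.7389 = 0.7389.
Ratio = 1.412/0.7389 ≈ 1.91.

1.91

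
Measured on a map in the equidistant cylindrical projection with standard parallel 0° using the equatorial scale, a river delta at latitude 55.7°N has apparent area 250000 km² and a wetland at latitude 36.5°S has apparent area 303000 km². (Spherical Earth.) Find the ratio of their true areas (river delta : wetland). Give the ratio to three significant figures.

0.578

Plate carrée has h = 1 and k = sec φ, giving areal scale sec φ; true area = (apparent area) · cos φ.
True area of river delta: 250000 × cos(55.7°) = 250000 × 0.5635 = 140900 km².
True area of wetland: 303000 × cos(36.5°) = 303000 × 0.8039 = 243600 km².
Ratio = 140900 / 243600 ≈ 0.578.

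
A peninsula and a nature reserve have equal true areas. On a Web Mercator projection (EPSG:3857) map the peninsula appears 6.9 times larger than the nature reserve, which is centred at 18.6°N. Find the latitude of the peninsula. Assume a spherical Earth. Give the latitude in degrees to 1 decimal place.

Mercator areal scale is sec²φ, so apparent-area ratio = sec²φ₁ / sec²φ₂ = cos²φ₂ / cos²φ₁.
cos²φ₂ / cos²φ₁ = 6.9  ⇒  cos φ₁ = cos 18.6° / √6.9 = 0.9478/2.627 = 0.3608.
φ₁ = arccos(0.3608) ≈ 68.9°.

68.9°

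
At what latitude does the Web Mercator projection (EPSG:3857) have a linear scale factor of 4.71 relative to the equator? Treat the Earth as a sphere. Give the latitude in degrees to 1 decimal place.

77.7°

Mercator scale is k = sec φ = 1/cos φ.
1/cos φ = 4.71  ⇒  cos φ = 0.2123  ⇒  φ = arccos(0.2123) ≈ 77.7°.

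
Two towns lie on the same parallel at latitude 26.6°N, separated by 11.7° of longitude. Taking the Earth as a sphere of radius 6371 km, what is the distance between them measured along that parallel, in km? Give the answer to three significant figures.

1160 km

Arc length along a parallel = R cos φ · Δλ (with Δλ in radians).
= 6371 × cos 26.6° × (11.7° × π/180) = 6371 × 0.8942 × 0.2042 ≈ 1160 km.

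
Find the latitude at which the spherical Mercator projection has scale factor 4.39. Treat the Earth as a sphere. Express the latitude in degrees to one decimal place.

76.8°

Mercator scale is k = sec φ = 1/cos φ.
1/cos φ = 4.39  ⇒  cos φ = 0.2278  ⇒  φ = arccos(0.2278) ≈ 76.8°.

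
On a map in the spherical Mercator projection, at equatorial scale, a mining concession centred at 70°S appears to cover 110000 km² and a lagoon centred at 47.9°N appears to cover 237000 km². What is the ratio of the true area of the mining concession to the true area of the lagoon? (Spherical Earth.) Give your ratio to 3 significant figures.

On Mercator the areal scale is sec²φ, so true area = apparent × cos²φ.
True area of mining concession: 110000 × cos²(70°) = 110000 × 0.1170 = 12870 km².
True area of lagoon: 237000 × cos²(47.9°) = 237000 × 0.4495 = 106500 km².
Ratio = 12870 / 106500 ≈ 0.121.

0.121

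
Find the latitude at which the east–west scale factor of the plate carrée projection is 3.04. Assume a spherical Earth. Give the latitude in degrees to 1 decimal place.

70.8°

Plate carrée: h = 1, k = sec φ along parallels.
sec φ = 3.04  ⇒  cos φ = 0.3289  ⇒  φ ≈ 70.8°.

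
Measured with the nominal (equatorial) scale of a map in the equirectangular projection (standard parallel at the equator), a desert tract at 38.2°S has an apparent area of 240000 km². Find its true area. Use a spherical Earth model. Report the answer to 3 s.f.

189000 km²

In the plate carrée (x = Rλ, y = Rφ), meridians are true-scale (h = 1) and parallels are stretched by k = sec φ.
Areal scale = h·k = 1 × sec φ; at 38.2°, h = 1.000, k = 1.272, so h·k = 1.272.
True area = apparent / (areal scale) = 240000 / 1.272 ≈ 189000 km².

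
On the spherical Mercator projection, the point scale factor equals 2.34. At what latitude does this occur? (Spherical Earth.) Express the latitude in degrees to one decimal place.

Mercator scale is k = sec φ = 1/cos φ.
1/cos φ = 2.34  ⇒  cos φ = 0.4274  ⇒  φ = arccos(0.4274) ≈ 64.7°.

64.7°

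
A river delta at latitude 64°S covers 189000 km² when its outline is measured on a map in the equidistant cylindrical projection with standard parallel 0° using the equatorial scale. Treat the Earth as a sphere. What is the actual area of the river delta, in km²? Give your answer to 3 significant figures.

Plate carrée maps x = Rλ, y = Rφ. The meridian scale is h = 1 and the parallel scale is k = 1/cos φ = sec φ.
Areal scale = h·k = 1 × sec φ; at 64°, h = 1.000, k = 2.281, so h·k = 2.281.
True area = apparent / (areal scale) = 189000 / 2.281 ≈ 82900 km².

82900 km²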